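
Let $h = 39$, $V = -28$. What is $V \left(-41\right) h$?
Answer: $44772$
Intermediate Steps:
$V \left(-41\right) h = \left(-28\right) \left(-41\right) 39 = 1148 \cdot 39 = 44772$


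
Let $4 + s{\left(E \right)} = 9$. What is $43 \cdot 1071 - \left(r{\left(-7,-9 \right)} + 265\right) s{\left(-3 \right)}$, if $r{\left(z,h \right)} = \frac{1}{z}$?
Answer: $\frac{313101}{7} \approx 44729.0$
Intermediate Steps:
$s{\left(E \right)} = 5$ ($s{\left(E \right)} = -4 + 9 = 5$)
$43 \cdot 1071 - \left(r{\left(-7,-9 \right)} + 265\right) s{\left(-3 \right)} = 43 \cdot 1071 - \left(\frac{1}{-7} + 265\right) 5 = 46053 - \left(- \frac{1}{7} + 265\right) 5 = 46053 - \frac{1854}{7} \cdot 5 = 46053 - \frac{9270}{7} = \frac{313101}{7}$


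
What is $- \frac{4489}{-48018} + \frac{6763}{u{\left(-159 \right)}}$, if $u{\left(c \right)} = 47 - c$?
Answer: $\frac{81417617}{2472927} \approx 32.924$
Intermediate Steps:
$- \frac{4489}{-48018} + \frac{6763}{u{\left(-159 \right)}} = - \frac{4489}{-48018} + \frac{6763}{47 - -159} = \left(-4489\right) \left(- \frac{1}{48018}\right) + \frac{6763}{47 + 159} = \frac{4489}{48018} + \frac{6763}{206} = \frac{81417617}{2472927}$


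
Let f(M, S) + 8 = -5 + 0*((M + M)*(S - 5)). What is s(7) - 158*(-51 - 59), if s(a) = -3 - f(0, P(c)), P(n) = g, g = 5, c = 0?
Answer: 17390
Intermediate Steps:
P(n) = 5
f(M, S) = -13 (f(M, S) = -8 + (-5 + 0*((M + M)*(S - 5))) = -8 + (-5 + 0*((2*M)*(-5 + S))) = -8 + (-5 + 0*(2*M*(-5 + S))) = -8 + (-5 + 0) = -8 - 5 = -13)
s(a) = 10 (s(a) = -3 - 1*(-13) = -3 + 13 = 10)
s(7) - 158*(-51 - 59) = 10 - 158*(-51 - 59) = 10 - 158*(-110) = 10 + 17380 = 17390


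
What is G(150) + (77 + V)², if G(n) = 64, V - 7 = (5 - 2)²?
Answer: 8713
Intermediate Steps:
V = 16 (V = 7 + (5 - 2)² = 7 + 3² = 7 + 9 = 16)
G(150) + (77 + V)² = 64 + (77 + 16)² = 64 + 93² = 64 + 8649 = 8713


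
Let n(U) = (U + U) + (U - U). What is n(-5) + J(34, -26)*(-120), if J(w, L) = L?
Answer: 3110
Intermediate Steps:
n(U) = 2*U (n(U) = 2*U + 0 = 2*U)
n(-5) + J(34, -26)*(-120) = 2*(-5) - 26*(-120) = -10 + 3120 = 3110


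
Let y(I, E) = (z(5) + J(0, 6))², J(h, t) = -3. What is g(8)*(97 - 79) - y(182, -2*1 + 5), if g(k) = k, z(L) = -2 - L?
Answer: 44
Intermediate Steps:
y(I, E) = 100 (y(I, E) = ((-2 - 1*5) - 3)² = ((-2 - 5) - 3)² = (-7 - 3)² = (-10)² = 100)
g(8)*(97 - 79) - y(182, -2*1 + 5) = 8*(97 - 79) - 1*100 = 8*18 - 100 = 144 - 100 = 44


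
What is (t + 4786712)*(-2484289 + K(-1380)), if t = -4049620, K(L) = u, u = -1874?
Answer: -1832530857996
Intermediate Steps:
K(L) = -1874
(t + 4786712)*(-2484289 + K(-1380)) = (-4049620 + 4786712)*(-2484289 - 1874) = 737092*(-2486163) = -1832530857996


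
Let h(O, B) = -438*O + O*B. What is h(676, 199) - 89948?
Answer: -251512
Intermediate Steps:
h(O, B) = -438*O + B*O
h(676, 199) - 89948 = 676*(-438 + 199) - 89948 = 676*(-239) - 89948 = -161564 - 89948 = -251512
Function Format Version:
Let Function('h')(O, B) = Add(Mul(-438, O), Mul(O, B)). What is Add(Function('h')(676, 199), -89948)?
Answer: -251512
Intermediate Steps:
Function('h')(O, B) = Add(Mul(-438, O), Mul(B, O))
Add(Function('h')(676, 199), -89948) = Add(Mul(676, Add(-438, 199)), -89948) = Add(Mul(676, -239), -89948) = Add(-161564, -89948) = -251512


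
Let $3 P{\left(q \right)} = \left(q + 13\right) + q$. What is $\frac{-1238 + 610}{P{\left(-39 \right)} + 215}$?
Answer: $- \frac{471}{145} \approx -3.2483$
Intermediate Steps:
$P{\left(q \right)} = \frac{13}{3} + \frac{2 q}{3}$ ($P{\left(q \right)} = \frac{\left(q + 13\right) + q}{3} = \frac{\left(13 + q\right) + q}{3} = \frac{13 + 2 q}{3} = \frac{13}{3} + \frac{2 q}{3}$)
$\frac{-1238 + 610}{P{\left(-39 \right)} + 215} = \frac{-1238 + 610}{\left(\frac{13}{3} + \frac{2}{3} \left(-39\right)\right) + 215} = - \frac{628}{\left(\frac{13}{3} - 26\right) + 215} = - \frac{628}{- \frac{65}{3} + 215} = - \frac{628}{\frac{580}{3}} = \left(-628\right) \frac{3}{580} = - \frac{471}{145}$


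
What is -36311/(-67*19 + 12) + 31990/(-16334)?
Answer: 276382242/10298587 ≈ 26.837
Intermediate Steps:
-36311/(-67*19 + 12) + 31990/(-16334) = -36311/(-1273 + 12) + 31990*(-1/16334) = -36311/(-1261) - 15995/8167 = -36311*(-1/1261) - 15995/8167 = 36311/1261 - 15995/8167 = 276382242/10298587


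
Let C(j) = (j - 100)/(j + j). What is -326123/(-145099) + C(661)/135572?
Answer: 58449862205171/26005540072216 ≈ 2.2476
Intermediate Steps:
C(j) = (-100 + j)/(2*j) (C(j) = (-100 + j)/((2*j)) = (-100 + j)*(1/(2*j)) = (-100 + j)/(2*j))
-326123/(-145099) + C(661)/135572 = -326123/(-145099) + ((½)*(-100 + 661)/661)/135572 = -326123*(-1/145099) + ((½)*(1/661)*561)*(1/135572) = 326123/145099 + (561/1322)*(1/135572) = 326123/145099 + 561/179226184 = 58449862205171/26005540072216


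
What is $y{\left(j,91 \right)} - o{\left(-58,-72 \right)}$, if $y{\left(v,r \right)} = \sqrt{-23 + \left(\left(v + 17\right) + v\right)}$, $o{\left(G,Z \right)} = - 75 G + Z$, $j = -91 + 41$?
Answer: $-4278 + i \sqrt{106} \approx -4278.0 + 10.296 i$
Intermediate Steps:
$j = -50$
$o{\left(G,Z \right)} = Z - 75 G$
$y{\left(v,r \right)} = \sqrt{-6 + 2 v}$ ($y{\left(v,r \right)} = \sqrt{-23 + \left(\left(17 + v\right) + v\right)} = \sqrt{-23 + \left(17 + 2 v\right)} = \sqrt{-6 + 2 v}$)
$y{\left(j,91 \right)} - o{\left(-58,-72 \right)} = \sqrt{-6 + 2 \left(-50\right)} - \left(-72 - -4350\right) = \sqrt{-6 - 100} - \left(-72 + 4350\right) = \sqrt{-106} - 4278 = i \sqrt{106} - 4278 = -4278 + i \sqrt{106}$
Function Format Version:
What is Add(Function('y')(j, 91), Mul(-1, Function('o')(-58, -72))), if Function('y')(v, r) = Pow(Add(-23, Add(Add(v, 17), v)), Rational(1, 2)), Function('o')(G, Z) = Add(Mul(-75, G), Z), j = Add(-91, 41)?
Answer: Add(-4278, Mul(I, Pow(106, Rational(1, 2)))) ≈ Add(-4278.0, Mul(10.296, I))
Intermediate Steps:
j = -50
Function('o')(G, Z) = Add(Z, Mul(-75, G))
Function('y')(v, r) = Pow(Add(-6, Mul(2, v)), Rational(1, 2)) (Function('y')(v, r) = Pow(Add(-23, Add(Add(17, v), v)), Rational(1, 2)) = Pow(Add(-23, Add(17, Mul(2, v))), Rational(1, 2)) = Pow(Add(-6, Mul(2, v)), Rational(1, 2)))
Add(Function('y')(j, 91), Mul(-1, Function('o')(-58, -72))) = Add(Pow(Add(-6, Mul(2, -50)), Rational(1, 2)), Mul(-1, Add(-72, Mul(-75, -58)))) = Add(Pow(Add(-6, -100), Rational(1, 2)), Mul(-1, Add(-72, 4350))) = Add(Pow(-106, Rational(1, 2)), Mul(-1, 4278)) = Add(Mul(I, Pow(106, Rational(1, 2))), -4278) = Add(-4278, Mul(I, Pow(106, Rational(1, 2))))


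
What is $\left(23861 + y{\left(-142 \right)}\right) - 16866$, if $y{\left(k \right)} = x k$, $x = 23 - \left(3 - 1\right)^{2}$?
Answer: $4297$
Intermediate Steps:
$x = 19$ ($x = 23 - 2^{2} = 23 - 4 = 19$)
$y{\left(k \right)} = 19 k$
$\left(23861 + y{\left(-142 \right)}\right) - 16866 = \left(23861 + 19 \left(-142\right)\right) - 16866 = \left(23861 - 2698\right) - 16866 = 21163 - 16866 = 4297$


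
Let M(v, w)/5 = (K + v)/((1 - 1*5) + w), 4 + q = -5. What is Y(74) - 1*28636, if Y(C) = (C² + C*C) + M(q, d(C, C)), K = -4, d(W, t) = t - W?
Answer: -70671/4 ≈ -17668.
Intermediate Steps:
q = -9 (q = -4 - 5 = -9)
M(v, w) = 5*(-4 + v)/(-4 + w) (M(v, w) = 5*((-4 + v)/((1 - 1*5) + w)) = 5*((-4 + v)/((1 - 5) + w)) = 5*((-4 + v)/(-4 + w)) = 5*(-4 + v)/(-4 + w))
Y(C) = 65/4 + 2*C² (Y(C) = (C² + C*C) + 5*(-4 - 9)/(-4 + (C - C)) = (C² + C²) + 5*(-13)/(-4 + 0) = 2*C² + 5*(-13)/(-4) = 2*C² + 5*(-¼)*(-13) = 2*C² + 65/4 = 65/4 + 2*C²)
Y(74) - 1*28636 = (65/4 + 2*74²) - 1*28636 = (65/4 + 2*5476) - 28636 = (65/4 + 10952) - 28636 = 43873/4 - 28636 = -70671/4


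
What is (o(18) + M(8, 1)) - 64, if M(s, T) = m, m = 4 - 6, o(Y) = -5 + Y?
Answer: -53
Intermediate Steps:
m = -2
M(s, T) = -2
(o(18) + M(8, 1)) - 64 = ((-5 + 18) - 2) - 64 = (13 - 2) - 64 = 11 - 64 = -53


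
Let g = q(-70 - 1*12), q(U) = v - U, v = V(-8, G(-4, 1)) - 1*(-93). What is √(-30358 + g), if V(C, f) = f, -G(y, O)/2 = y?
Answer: 5*I*√1207 ≈ 173.71*I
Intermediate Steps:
G(y, O) = -2*y
v = 101 (v = -2*(-4) - 1*(-93) = 8 + 93 = 101)
q(U) = 101 - U
g = 183 (g = 101 - (-70 - 1*12) = 101 - (-70 - 12) = 101 - 1*(-82) = 101 + 82 = 183)
√(-30358 + g) = √(-30358 + 183) = √(-30175) = 5*I*√1207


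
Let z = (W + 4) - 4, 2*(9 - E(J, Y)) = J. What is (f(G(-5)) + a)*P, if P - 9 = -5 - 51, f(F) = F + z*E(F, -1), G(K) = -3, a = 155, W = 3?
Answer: -17249/2 ≈ -8624.5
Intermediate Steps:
E(J, Y) = 9 - J/2
z = 3 (z = (3 + 4) - 4 = 7 - 4 = 3)
f(F) = 27 - F/2 (f(F) = F + 3*(9 - F/2) = F + (27 - 3*F/2) = 27 - F/2)
P = -47 (P = 9 + (-5 - 51) = 9 - 56 = -47)
(f(G(-5)) + a)*P = ((27 - ½*(-3)) + 155)*(-47) = ((27 + 3/2) + 155)*(-47) = (57/2 + 155)*(-47) = (367/2)*(-47) = -17249/2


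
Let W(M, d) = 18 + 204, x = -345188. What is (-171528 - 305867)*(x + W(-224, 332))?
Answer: 164685043570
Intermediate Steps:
W(M, d) = 222
(-171528 - 305867)*(x + W(-224, 332)) = (-171528 - 305867)*(-345188 + 222) = -477395*(-344966) = 164685043570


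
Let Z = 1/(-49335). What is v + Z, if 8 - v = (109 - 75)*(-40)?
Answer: 67490279/49335 ≈ 1368.0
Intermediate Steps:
Z = -1/49335 ≈ -2.0270e-5
v = 1368 (v = 8 - (109 - 75)*(-40) = 8 - 34*(-40) = 8 - 1*(-1360) = 8 + 1360 = 1368)
v + Z = 1368 - 1/49335 = 67490279/49335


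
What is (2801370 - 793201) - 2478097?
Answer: -469928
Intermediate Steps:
(2801370 - 793201) - 2478097 = 2008169 - 2478097 = -469928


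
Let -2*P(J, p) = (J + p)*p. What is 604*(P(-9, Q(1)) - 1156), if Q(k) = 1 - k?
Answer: -698224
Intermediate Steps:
P(J, p) = -p*(J + p)/2 (P(J, p) = -(J + p)*p/2 = -p*(J + p)/2)
604*(P(-9, Q(1)) - 1156) = 604*(-(1 - 1*1)*(-9 + (1 - 1*1))/2 - 1156) = 604*(-(1 - 1)*(-9 + (1 - 1))/2 - 1156) = 604*(-1/2*0*(-9 + 0) - 1156) = 604*(-1/2*0*(-9) - 1156) = 604*(0 - 1156) = 604*(-1156) = -698224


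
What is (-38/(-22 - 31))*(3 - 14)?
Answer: -418/53 ≈ -7.8868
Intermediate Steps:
(-38/(-22 - 31))*(3 - 14) = (-38/(-53))*(-11) = -1/53*(-38)*(-11) = (38/53)*(-11) = -418/53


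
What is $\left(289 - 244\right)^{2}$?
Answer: $2025$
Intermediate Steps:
$\left(289 - 244\right)^{2} = 45^{2} = 2025$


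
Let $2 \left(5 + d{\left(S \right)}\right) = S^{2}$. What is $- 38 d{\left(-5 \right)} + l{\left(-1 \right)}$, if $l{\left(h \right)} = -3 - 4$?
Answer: $-292$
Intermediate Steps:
$l{\left(h \right)} = -7$ ($l{\left(h \right)} = -3 - 4 = -7$)
$d{\left(S \right)} = -5 + \frac{S^{2}}{2}$
$- 38 d{\left(-5 \right)} + l{\left(-1 \right)} = - 38 \left(-5 + \frac{\left(-5\right)^{2}}{2}\right) - 7 = - 38 \left(-5 + \frac{1}{2} \cdot 25\right) - 7 = - 38 \left(-5 + \frac{25}{2}\right) - 7 = \left(-38\right) \frac{15}{2} - 7 = -285 - 7 = -292$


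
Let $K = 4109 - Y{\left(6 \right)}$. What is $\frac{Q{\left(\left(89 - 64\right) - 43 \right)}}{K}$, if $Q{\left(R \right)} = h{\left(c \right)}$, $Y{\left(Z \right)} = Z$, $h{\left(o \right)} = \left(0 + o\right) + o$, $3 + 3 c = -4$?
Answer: $- \frac{14}{12309} \approx -0.0011374$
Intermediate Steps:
$c = - \frac{7}{3}$ ($c = -1 + \frac{1}{3} \left(-4\right) = -1 - \frac{4}{3} = - \frac{7}{3} \approx -2.3333$)
$h{\left(o \right)} = 2 o$ ($h{\left(o \right)} = o + o = 2 o$)
$Q{\left(R \right)} = - \frac{14}{3}$ ($Q{\left(R \right)} = 2 \left(- \frac{7}{3}\right) = - \frac{14}{3}$)
$K = 4103$ ($K = 4109 - 6 = 4103$)
$\frac{Q{\left(\left(89 - 64\right) - 43 \right)}}{K} = - \frac{14}{3 \cdot 4103} = \left(- \frac{14}{3}\right) \frac{1}{4103} = - \frac{14}{12309}$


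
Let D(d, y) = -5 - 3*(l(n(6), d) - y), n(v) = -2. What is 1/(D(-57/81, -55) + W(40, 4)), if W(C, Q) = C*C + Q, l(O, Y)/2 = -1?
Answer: 1/1440 ≈ 0.00069444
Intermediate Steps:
l(O, Y) = -2 (l(O, Y) = 2*(-1) = -2)
W(C, Q) = Q + C² (W(C, Q) = C² + Q = Q + C²)
D(d, y) = 1 + 3*y (D(d, y) = -5 - 3*(-2 - y) = -5 + (6 + 3*y) = 1 + 3*y)
1/(D(-57/81, -55) + W(40, 4)) = 1/((1 + 3*(-55)) + (4 + 40²)) = 1/((1 - 165) + (4 + 1600)) = 1/(-164 + 1604) = 1/1440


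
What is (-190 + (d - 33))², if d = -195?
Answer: 174724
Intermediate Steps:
(-190 + (d - 33))² = (-190 + (-195 - 33))² = (-190 - 228)² = (-418)² = 174724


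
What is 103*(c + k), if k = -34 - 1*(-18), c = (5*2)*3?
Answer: 1442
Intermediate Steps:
c = 30 (c = 10*3 = 30)
k = -16 (k = -34 + 18 = -16)
103*(c + k) = 103*(30 - 16) = 103*14 = 1442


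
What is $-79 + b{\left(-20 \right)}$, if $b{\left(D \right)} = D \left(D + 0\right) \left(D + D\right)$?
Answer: $-16079$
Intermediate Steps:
$b{\left(D \right)} = 2 D^{3}$ ($b{\left(D \right)} = D D 2 D = D^{2} \cdot 2 D = 2 D^{3}$)
$-79 + b{\left(-20 \right)} = -79 + 2 \left(-20\right)^{3} = -79 + 2 \left(-8000\right) = -79 - 16000 = -16079$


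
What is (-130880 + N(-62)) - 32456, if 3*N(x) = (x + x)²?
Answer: -474632/3 ≈ -1.5821e+5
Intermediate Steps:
N(x) = 4*x²/3 (N(x) = (x + x)²/3 = (2*x)²/3 = (4*x²)/3 = 4*x²/3)
(-130880 + N(-62)) - 32456 = (-130880 + (4/3)*(-62)²) - 32456 = (-130880 + (4/3)*3844) - 32456 = (-130880 + 15376/3) - 32456 = -377264/3 - 32456 = -474632/3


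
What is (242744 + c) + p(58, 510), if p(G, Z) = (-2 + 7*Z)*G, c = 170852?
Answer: 620540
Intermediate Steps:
p(G, Z) = G*(-2 + 7*Z)
(242744 + c) + p(58, 510) = (242744 + 170852) + 58*(-2 + 7*510) = 413596 + 58*(-2 + 3570) = 413596 + 58*3568 = 413596 + 206944 = 620540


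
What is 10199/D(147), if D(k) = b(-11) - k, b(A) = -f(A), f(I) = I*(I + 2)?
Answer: -10199/246 ≈ -41.459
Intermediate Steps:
f(I) = I*(2 + I)
b(A) = -A*(2 + A)
D(k) = -99 - k (D(k) = -1*(-11)*(2 - 11) - k = -1*(-11)*(-9) - k = -99 - k)
10199/D(147) = 10199/(-99 - 1*147) = 10199/(-99 - 147) = 10199/(-246) = 10199*(-1/246) = -10199/246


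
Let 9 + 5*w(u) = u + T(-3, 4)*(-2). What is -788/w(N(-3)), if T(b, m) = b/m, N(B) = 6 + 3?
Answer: -7880/3 ≈ -2626.7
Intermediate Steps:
N(B) = 9
w(u) = -3/2 + u/5 (w(u) = -9/5 + (u - 3/4*(-2))/5 = -9/5 + (u - 3*¼*(-2))/5 = -9/5 + (u - ¾*(-2))/5 = -9/5 + (u + 3/2)/5 = -9/5 + (3/2 + u)/5 = -9/5 + (3/10 + u/5) = -3/2 + u/5)
-788/w(N(-3)) = -788/(-3/2 + (⅕)*9) = -788/(-3/2 + 9/5) = -788/3/10 = -788*10/3 = -7880/3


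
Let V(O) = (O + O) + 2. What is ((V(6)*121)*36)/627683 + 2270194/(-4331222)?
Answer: -82916209861/194188172759 ≈ -0.42699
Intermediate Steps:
V(O) = 2 + 2*O (V(O) = 2*O + 2 = 2 + 2*O)
((V(6)*121)*36)/627683 + 2270194/(-4331222) = (((2 + 2*6)*121)*36)/627683 + 2270194/(-4331222) = (((2 + 12)*121)*36)*(1/627683) + 2270194*(-1/4331222) = ((14*121)*36)*(1/627683) - 1135097/2165611 = (1694*36)*(1/627683) - 1135097/2165611 = 60984*(1/627683) - 1135097/2165611 = 8712/89669 - 1135097/2165611 = -82916209861/194188172759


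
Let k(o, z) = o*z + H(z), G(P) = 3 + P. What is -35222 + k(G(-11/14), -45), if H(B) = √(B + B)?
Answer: -494503/14 + 3*I*√10 ≈ -35322.0 + 9.4868*I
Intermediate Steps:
H(B) = √2*√B (H(B) = √(2*B) = √2*√B)
k(o, z) = o*z + √2*√z
-35222 + k(G(-11/14), -45) = -35222 + ((3 - 11/14)*(-45) + √2*√(-45)) = -35222 + ((3 - 11*1/14)*(-45) + √2*(3*I*√5)) = -35222 + ((3 - 11/14)*(-45) + 3*I*√10) = -35222 + ((31/14)*(-45) + 3*I*√10) = -35222 + (-1395/14 + 3*I*√10) = -494503/14 + 3*I*√10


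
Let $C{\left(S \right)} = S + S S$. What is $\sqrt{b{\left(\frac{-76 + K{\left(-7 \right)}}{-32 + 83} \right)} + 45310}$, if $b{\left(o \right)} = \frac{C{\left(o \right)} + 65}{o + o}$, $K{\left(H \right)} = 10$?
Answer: $\frac{27 \sqrt{8688955}}{374} \approx 212.8$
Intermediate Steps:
$C{\left(S \right)} = S + S^{2}$
$b{\left(o \right)} = \frac{65 + o \left(1 + o\right)}{2 o}$ ($b{\left(o \right)} = \frac{o \left(1 + o\right) + 65}{o + o} = \frac{65 + o \left(1 + o\right)}{2 o}$)
$\sqrt{b{\left(\frac{-76 + K{\left(-7 \right)}}{-32 + 83} \right)} + 45310} = \sqrt{\frac{65 + \frac{-76 + 10}{-32 + 83} \left(1 + \frac{-76 + 10}{-32 + 83}\right)}{2 \frac{-76 + 10}{-32 + 83}} + 45310} = \sqrt{\frac{65 + - \frac{66}{51} \left(1 - \frac{66}{51}\right)}{2 \left(- \frac{66}{51}\right)} + 45310} = \sqrt{\frac{65 + \left(-66\right) \frac{1}{51} \left(1 - \frac{22}{17}\right)}{2 \left(\left(-66\right) \frac{1}{51}\right)} + 45310} = \sqrt{\frac{65 - \frac{22 \left(1 - \frac{22}{17}\right)}{17}}{2 \left(- \frac{22}{17}\right)} + 45310} = \sqrt{\frac{1}{2} \left(- \frac{17}{22}\right) \left(65 - - \frac{110}{289}\right) + 45310} = \sqrt{\frac{1}{2} \left(- \frac{17}{22}\right) \left(65 + \frac{110}{289}\right) + 45310} = \sqrt{\frac{1}{2} \left(- \frac{17}{22}\right) \frac{18895}{289} + 45310} = \sqrt{- \frac{18895}{748} + 45310} = \sqrt{\frac{33872985}{748}} = \frac{27 \sqrt{8688955}}{374}$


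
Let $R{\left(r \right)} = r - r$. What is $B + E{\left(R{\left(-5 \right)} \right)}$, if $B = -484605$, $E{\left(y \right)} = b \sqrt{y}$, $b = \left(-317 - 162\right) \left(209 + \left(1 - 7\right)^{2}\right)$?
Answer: $-484605$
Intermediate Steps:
$R{\left(r \right)} = 0$
$b = -117355$ ($b = - 479 \left(209 + \left(-6\right)^{2}\right) = - 479 \left(209 + 36\right) = \left(-479\right) 245 = -117355$)
$E{\left(y \right)} = - 117355 \sqrt{y}$
$B + E{\left(R{\left(-5 \right)} \right)} = -484605 - 117355 \sqrt{0} = -484605 - 0 = -484605 + 0 = -484605$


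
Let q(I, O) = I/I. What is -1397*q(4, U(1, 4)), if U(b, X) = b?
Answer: -1397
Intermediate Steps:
q(I, O) = 1
-1397*q(4, U(1, 4)) = -1397*1 = -1397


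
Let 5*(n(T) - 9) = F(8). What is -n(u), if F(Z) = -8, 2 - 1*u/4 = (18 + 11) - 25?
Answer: -37/5 ≈ -7.4000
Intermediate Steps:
u = -8 (u = 8 - 4*((18 + 11) - 25) = 8 - 4*(29 - 25) = 8 - 4*4 = 8 - 16 = -8)
n(T) = 37/5 (n(T) = 9 + (⅕)*(-8) = 9 - 8/5 = 37/5)
-n(u) = -1*37/5 = -37/5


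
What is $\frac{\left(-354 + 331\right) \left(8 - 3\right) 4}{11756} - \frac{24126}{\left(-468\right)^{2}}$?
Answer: $- \frac{16015679}{107285256} \approx -0.14928$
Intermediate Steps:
$\frac{\left(-354 + 331\right) \left(8 - 3\right) 4}{11756} - \frac{24126}{\left(-468\right)^{2}} = - 23 \cdot 5 \cdot 4 \cdot \frac{1}{11756} - \frac{24126}{219024} = \left(-23\right) 20 \cdot \frac{1}{11756} - \frac{4021}{36504} = \left(-460\right) \frac{1}{11756} - \frac{4021}{36504} = - \frac{115}{2939} - \frac{4021}{36504} = - \frac{16015679}{107285256}$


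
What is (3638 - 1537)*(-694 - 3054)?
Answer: -7874548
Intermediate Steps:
(3638 - 1537)*(-694 - 3054) = 2101*(-3748) = -7874548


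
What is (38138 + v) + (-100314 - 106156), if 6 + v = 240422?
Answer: 72084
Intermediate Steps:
v = 240416 (v = -6 + 240422 = 240416)
(38138 + v) + (-100314 - 106156) = (38138 + 240416) + (-100314 - 106156) = 278554 - 206470 = 72084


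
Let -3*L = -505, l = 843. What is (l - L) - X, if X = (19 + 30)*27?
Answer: -1945/3 ≈ -648.33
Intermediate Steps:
L = 505/3 (L = -1/3*(-505) = 505/3 ≈ 168.33)
X = 1323 (X = 49*27 = 1323)
(l - L) - X = (843 - 1*505/3) - 1*1323 = (843 - 505/3) - 1323 = 2024/3 - 1323 = -1945/3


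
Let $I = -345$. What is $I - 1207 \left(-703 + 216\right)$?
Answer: $587464$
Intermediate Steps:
$I - 1207 \left(-703 + 216\right) = -345 - 1207 \left(-703 + 216\right) = -345 - -587809 = -345 + 587809 = 587464$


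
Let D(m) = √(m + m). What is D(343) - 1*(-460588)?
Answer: 460588 + 7*√14 ≈ 4.6061e+5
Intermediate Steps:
D(m) = √2*√m (D(m) = √(2*m) = √2*√m)
D(343) - 1*(-460588) = √2*√343 - 1*(-460588) = √2*(7*√7) + 460588 = 7*√14 + 460588 = 460588 + 7*√14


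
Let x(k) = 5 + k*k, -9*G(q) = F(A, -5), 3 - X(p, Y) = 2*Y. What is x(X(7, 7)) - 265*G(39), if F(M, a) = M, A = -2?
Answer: 604/9 ≈ 67.111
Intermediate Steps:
X(p, Y) = 3 - 2*Y
G(q) = 2/9 (G(q) = -⅑*(-2) = 2/9)
x(k) = 5 + k²
x(X(7, 7)) - 265*G(39) = (5 + (3 - 2*7)²) - 265*2/9 = (5 + (3 - 14)²) - 530/9 = (5 + (-11)²) - 530/9 = (5 + 121) - 530/9 = 126 - 530/9 = 604/9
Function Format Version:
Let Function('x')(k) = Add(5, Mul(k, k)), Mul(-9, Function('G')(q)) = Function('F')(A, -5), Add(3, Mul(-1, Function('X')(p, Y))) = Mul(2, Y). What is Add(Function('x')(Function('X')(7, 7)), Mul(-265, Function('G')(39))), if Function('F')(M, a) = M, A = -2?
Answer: Rational(604, 9) ≈ 67.111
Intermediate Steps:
Function('X')(p, Y) = Add(3, Mul(-2, Y)) (Function('X')(p, Y) = Add(3, Mul(-1, Mul(2, Y))) = Add(3, Mul(-2, Y)))
Function('G')(q) = Rational(2, 9) (Function('G')(q) = Mul(Rational(-1, 9), -2) = Rational(2, 9))
Function('x')(k) = Add(5, Pow(k, 2))
Add(Function('x')(Function('X')(7, 7)), Mul(-265, Function('G')(39))) = Add(Add(5, Pow(Add(3, Mul(-2, 7)), 2)), Mul(-265, Rational(2, 9))) = Add(Add(5, Pow(Add(3, -14), 2)), Rational(-530, 9)) = Add(Add(5, Pow(-11, 2)), Rational(-530, 9)) = Add(Add(5, 121), Rational(-530, 9)) = Add(126, Rational(-530, 9)) = Rational(604, 9)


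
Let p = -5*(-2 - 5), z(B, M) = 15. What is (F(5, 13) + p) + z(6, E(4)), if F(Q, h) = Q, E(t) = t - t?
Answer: 55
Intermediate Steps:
E(t) = 0
p = 35 (p = -5*(-7) = 35)
(F(5, 13) + p) + z(6, E(4)) = (5 + 35) + 15 = 40 + 15 = 55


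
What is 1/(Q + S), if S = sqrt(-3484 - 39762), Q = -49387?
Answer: -49387/2439119015 - I*sqrt(43246)/2439119015 ≈ -2.0248e-5 - 8.5259e-8*I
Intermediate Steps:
S = I*sqrt(43246) (S = sqrt(-43246) = I*sqrt(43246) ≈ 207.96*I)
1/(Q + S) = 1/(-49387 + I*sqrt(43246))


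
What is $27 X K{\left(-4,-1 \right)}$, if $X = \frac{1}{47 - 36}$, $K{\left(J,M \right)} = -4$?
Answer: $- \frac{108}{11} \approx -9.8182$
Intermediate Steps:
$X = \frac{1}{11} \approx 0.090909$
$27 X K{\left(-4,-1 \right)} = 27 \cdot \frac{1}{11} \left(-4\right) = \frac{27}{11} \left(-4\right) = - \frac{108}{11}$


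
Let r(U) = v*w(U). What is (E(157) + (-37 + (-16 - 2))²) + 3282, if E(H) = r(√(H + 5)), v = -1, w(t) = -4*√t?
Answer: 6307 + 12*2^(¼) ≈ 6321.3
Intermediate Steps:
r(U) = 4*√U (r(U) = -(-4)*√U = 4*√U)
E(H) = 4*(5 + H)^(¼) (E(H) = 4*√(√(H + 5)) = 4*√(√(5 + H)) = 4*(5 + H)^(¼))
(E(157) + (-37 + (-16 - 2))²) + 3282 = (4*(5 + 157)^(¼) + (-37 + (-16 - 2))²) + 3282 = (4*162^(¼) + (-37 - 18)²) + 3282 = (4*(3*2^(¼)) + (-55)²) + 3282 = (12*2^(¼) + 3025) + 3282 = (3025 + 12*2^(¼)) + 3282 = 6307 + 12*2^(¼)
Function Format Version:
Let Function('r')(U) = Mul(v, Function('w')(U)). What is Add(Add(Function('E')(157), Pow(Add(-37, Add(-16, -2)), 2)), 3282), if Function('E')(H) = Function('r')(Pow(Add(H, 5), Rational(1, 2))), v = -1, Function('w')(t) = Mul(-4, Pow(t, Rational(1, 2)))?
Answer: Add(6307, Mul(12, Pow(2, Rational(1, 4)))) ≈ 6321.3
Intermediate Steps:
Function('r')(U) = Mul(4, Pow(U, Rational(1, 2))) (Function('r')(U) = Mul(-1, Mul(-4, Pow(U, Rational(1, 2)))) = Mul(4, Pow(U, Rational(1, 2))))
Function('E')(H) = Mul(4, Pow(Add(5, H), Rational(1, 4))) (Function('E')(H) = Mul(4, Pow(Pow(Add(H, 5), Rational(1, 2)), Rational(1, 2))) = Mul(4, Pow(Pow(Add(5, H), Rational(1, 2)), Rational(1, 2))) = Mul(4, Pow(Add(5, H), Rational(1, 4))))
Add(Add(Function('E')(157), Pow(Add(-37, Add(-16, -2)), 2)), 3282) = Add(Add(Mul(4, Pow(Add(5, 157), Rational(1, 4))), Pow(Add(-37, Add(-16, -2)), 2)), 3282) = Add(Add(Mul(4, Pow(162, Rational(1, 4))), Pow(Add(-37, -18), 2)), 3282) = Add(Add(Mul(4, Mul(3, Pow(2, Rational(1, 4)))), Pow(-55, 2)), 3282) = Add(Add(Mul(12, Pow(2, Rational(1, 4))), 3025), 3282) = Add(Add(3025, Mul(12, Pow(2, Rational(1, 4)))), 3282) = Add(6307, Mul(12, Pow(2, Rational(1, 4))))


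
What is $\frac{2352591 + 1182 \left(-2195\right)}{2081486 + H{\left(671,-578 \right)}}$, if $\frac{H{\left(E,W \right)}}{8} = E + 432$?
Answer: $- \frac{80633}{696770} \approx -0.11572$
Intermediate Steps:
$H{\left(E,W \right)} = 3456 + 8 E$ ($H{\left(E,W \right)} = 8 \left(E + 432\right) = 8 \left(432 + E\right) = 3456 + 8 E$)
$\frac{2352591 + 1182 \left(-2195\right)}{2081486 + H{\left(671,-578 \right)}} = \frac{2352591 + 1182 \left(-2195\right)}{2081486 + \left(3456 + 8 \cdot 671\right)} = \frac{2352591 - 2594490}{2081486 + \left(3456 + 5368\right)} = - \frac{241899}{2081486 + 8824} = - \frac{241899}{2090310} = \left(-241899\right) \frac{1}{2090310} = - \frac{80633}{696770}$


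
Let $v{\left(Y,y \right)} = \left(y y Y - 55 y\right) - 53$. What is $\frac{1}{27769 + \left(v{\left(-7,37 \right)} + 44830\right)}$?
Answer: $\frac{1}{60928} \approx 1.6413 \cdot 10^{-5}$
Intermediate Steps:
$v{\left(Y,y \right)} = -53 - 55 y + Y y^{2}$ ($v{\left(Y,y \right)} = \left(y^{2} Y - 55 y\right) - 53 = \left(Y y^{2} - 55 y\right) - 53 = \left(- 55 y + Y y^{2}\right) - 53 = -53 - 55 y + Y y^{2}$)
$\frac{1}{27769 + \left(v{\left(-7,37 \right)} + 44830\right)} = \frac{1}{27769 + \left(\left(-53 - 2035 - 7 \cdot 37^{2}\right) + 44830\right)} = \frac{1}{27769 + \left(\left(-53 - 2035 - 9583\right) + 44830\right)} = \frac{1}{27769 + \left(-11671 + 44830\right)} = \frac{1}{27769 + 33159} = \frac{1}{60928}$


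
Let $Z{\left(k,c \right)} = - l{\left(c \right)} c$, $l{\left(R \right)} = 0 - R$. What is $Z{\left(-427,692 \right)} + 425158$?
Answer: $904022$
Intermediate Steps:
$l{\left(R \right)} = - R$
$Z{\left(k,c \right)} = c^{2}$ ($Z{\left(k,c \right)} = - \left(-1\right) c c = c c = c^{2}$)
$Z{\left(-427,692 \right)} + 425158 = 692^{2} + 425158 = 478864 + 425158 = 904022$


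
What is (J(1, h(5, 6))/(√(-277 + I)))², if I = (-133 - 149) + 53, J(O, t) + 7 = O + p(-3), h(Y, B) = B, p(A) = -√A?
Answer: -(6 + I*√3)²/506 ≈ -0.065217 - 0.041076*I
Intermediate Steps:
J(O, t) = -7 + O - I*√3 (J(O, t) = -7 + (O - √(-3)) = -7 + (O - I*√3) = -7 + O - I*√3)
I = -229 (I = -282 + 53 = -229)
(J(1, h(5, 6))/(√(-277 + I)))² = ((-7 + 1 - I*√3)/(√(-277 - 229)))² = ((-6 - I*√3)/(√(-506)))² = ((-6 - I*√3)/((I*√506)))² = ((-6 - I*√3)*(-I*√506/506))² = (-I*√506*(-6 - I*√3)/506)² = -(-6 - I*√3)²/506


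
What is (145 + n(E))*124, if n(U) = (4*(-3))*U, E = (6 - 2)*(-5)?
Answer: 47740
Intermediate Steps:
E = -20 (E = 4*(-5) = -20)
n(U) = -12*U
(145 + n(E))*124 = (145 - 12*(-20))*124 = (145 + 240)*124 = 385*124 = 47740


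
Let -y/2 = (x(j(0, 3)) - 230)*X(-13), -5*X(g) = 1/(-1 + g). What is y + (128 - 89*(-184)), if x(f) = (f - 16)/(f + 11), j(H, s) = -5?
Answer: 1155747/70 ≈ 16511.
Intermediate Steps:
x(f) = (-16 + f)/(11 + f)
X(g) = -1/(5*(-1 + g))
y = 467/70 (y = -2*((-16 - 5)/(11 - 5) - 230)*(-1/(-5 + 5*(-13))) = -2*(-21/6 - 230)*(-1/(-5 - 65)) = -2*((1/6)*(-21) - 230)*(-1/(-70)) = -2*(-7/2 - 230)*(-1*(-1/70)) = -(-467)/70 = -2*(-467/140) = 467/70 ≈ 6.6714)
y + (128 - 89*(-184)) = 467/70 + (128 - 89*(-184)) = 467/70 + (128 + 16376) = 467/70 + 16504 = 1155747/70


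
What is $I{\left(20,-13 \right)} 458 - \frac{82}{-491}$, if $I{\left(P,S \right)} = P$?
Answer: $\frac{4497642}{491} \approx 9160.2$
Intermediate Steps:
$I{\left(20,-13 \right)} 458 - \frac{82}{-491} = 20 \cdot 458 - \frac{82}{-491} = 9160 - - \frac{82}{491} = 9160 + \frac{82}{491} = \frac{4497642}{491}$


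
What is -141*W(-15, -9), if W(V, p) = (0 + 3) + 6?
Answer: -1269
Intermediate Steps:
W(V, p) = 9 (W(V, p) = 3 + 6 = 9)
-141*W(-15, -9) = -141*9 = -1269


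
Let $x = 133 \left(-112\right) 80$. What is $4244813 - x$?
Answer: $5436493$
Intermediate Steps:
$x = -1191680$ ($x = \left(-14896\right) 80 = -1191680$)
$4244813 - x = 4244813 - -1191680 = 4244813 + 1191680 = 5436493$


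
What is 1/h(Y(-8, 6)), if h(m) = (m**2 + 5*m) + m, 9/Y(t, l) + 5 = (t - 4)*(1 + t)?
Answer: 6241/4347 ≈ 1.4357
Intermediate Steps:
Y(t, l) = 9/(-5 + (1 + t)*(-4 + t)) (Y(t, l) = 9/(-5 + (t - 4)*(1 + t)) = 9/(-5 + (-4 + t)*(1 + t)) = 9/(-5 + (1 + t)*(-4 + t)))
h(m) = m**2 + 6*m
1/h(Y(-8, 6)) = 1/((9/(-9 + (-8)**2 - 3*(-8)))*(6 + 9/(-9 + (-8)**2 - 3*(-8)))) = 1/((9/(-9 + 64 + 24))*(6 + 9/(-9 + 64 + 24))) = 1/((9/79)*(6 + 9/79)) = 1/((9*(1/79))*(6 + 9*(1/79))) = 1/(9*(6 + 9/79)/79) = 1/((9/79)*(483/79)) = 1/(4347/6241) = 6241/4347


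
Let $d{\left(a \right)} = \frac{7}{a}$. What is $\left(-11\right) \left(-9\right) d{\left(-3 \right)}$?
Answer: $-231$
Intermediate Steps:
$\left(-11\right) \left(-9\right) d{\left(-3 \right)} = \left(-11\right) \left(-9\right) \frac{7}{-3} = 99 \cdot 7 \left(- \frac{1}{3}\right) = 99 \left(- \frac{7}{3}\right) = -231$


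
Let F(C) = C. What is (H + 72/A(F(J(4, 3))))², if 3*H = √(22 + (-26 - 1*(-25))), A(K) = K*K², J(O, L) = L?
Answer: (8 + √21)²/9 ≈ 17.591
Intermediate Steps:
A(K) = K³
H = √21/3 (H = √(22 + (-26 - 1*(-25)))/3 = √(22 + (-26 + 25))/3 = √(22 - 1)/3 = √21/3 ≈ 1.5275)
(H + 72/A(F(J(4, 3))))² = (√21/3 + 72/(3³))² = (√21/3 + 72/27)² = (√21/3 + 72*(1/27))² = (√21/3 + 8/3)² = (8/3 + √21/3)²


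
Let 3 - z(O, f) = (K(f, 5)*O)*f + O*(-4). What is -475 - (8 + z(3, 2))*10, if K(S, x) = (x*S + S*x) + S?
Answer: 615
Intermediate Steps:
K(S, x) = S + 2*S*x (K(S, x) = (S*x + S*x) + S = 2*S*x + S = S + 2*S*x)
z(O, f) = 3 + 4*O - 11*O*f² (z(O, f) = 3 - (((f*(1 + 2*5))*O)*f + O*(-4)) = 3 - (((f*(1 + 10))*O)*f - 4*O) = 3 - (((f*11)*O)*f - 4*O) = 3 - (((11*f)*O)*f - 4*O) = 3 - ((11*O*f)*f - 4*O) = 3 - (11*O*f² - 4*O) = 3 - (-4*O + 11*O*f²) = 3 + (4*O - 11*O*f²) = 3 + 4*O - 11*O*f²)
-475 - (8 + z(3, 2))*10 = -475 - (8 + (3 + 4*3 - 11*3*2²))*10 = -475 - (8 + (3 + 12 - 11*3*4))*10 = -475 - (8 + (3 + 12 - 132))*10 = -475 - (8 - 117)*10 = -475 - (-109)*10 = -475 - 1*(-1090) = -475 + 1090 = 615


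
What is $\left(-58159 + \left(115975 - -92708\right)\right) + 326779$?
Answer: $477303$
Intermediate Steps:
$\left(-58159 + \left(115975 - -92708\right)\right) + 326779 = \left(-58159 + \left(115975 + 92708\right)\right) + 326779 = \left(-58159 + 208683\right) + 326779 = 150524 + 326779 = 477303$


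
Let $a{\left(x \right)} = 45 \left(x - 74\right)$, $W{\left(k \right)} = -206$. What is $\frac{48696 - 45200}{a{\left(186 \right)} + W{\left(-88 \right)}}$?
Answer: $\frac{1748}{2417} \approx 0.72321$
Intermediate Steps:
$a{\left(x \right)} = -3330 + 45 x$ ($a{\left(x \right)} = 45 \left(-74 + x\right) = -3330 + 45 x$)
$\frac{48696 - 45200}{a{\left(186 \right)} + W{\left(-88 \right)}} = \frac{48696 - 45200}{\left(-3330 + 45 \cdot 186\right) - 206} = \frac{3496}{\left(-3330 + 8370\right) - 206} = \frac{3496}{5040 - 206} = \frac{3496}{4834} = 3496 \cdot \frac{1}{4834} = \frac{1748}{2417}$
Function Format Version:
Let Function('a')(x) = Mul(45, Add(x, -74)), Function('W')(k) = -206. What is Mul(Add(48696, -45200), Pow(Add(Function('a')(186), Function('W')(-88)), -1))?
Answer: Rational(1748, 2417) ≈ 0.72321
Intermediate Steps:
Function('a')(x) = Add(-3330, Mul(45, x)) (Function('a')(x) = Mul(45, Add(-74, x)) = Add(-3330, Mul(45, x)))
Mul(Add(48696, -45200), Pow(Add(Function('a')(186), Function('W')(-88)), -1)) = Mul(Add(48696, -45200), Pow(Add(Add(-3330, Mul(45, 186)), -206), -1)) = Mul(3496, Pow(Add(Add(-3330, 8370), -206), -1)) = Mul(3496, Pow(Add(5040, -206), -1)) = Mul(3496, Pow(4834, -1)) = Mul(3496, Rational(1, 4834)) = Rational(1748, 2417)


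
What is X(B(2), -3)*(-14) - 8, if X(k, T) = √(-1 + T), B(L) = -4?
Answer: -8 - 28*I ≈ -8.0 - 28.0*I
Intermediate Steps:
X(B(2), -3)*(-14) - 8 = √(-1 - 3)*(-14) - 8 = √(-4)*(-14) - 8 = (2*I)*(-14) - 8 = -28*I - 8 = -8 - 28*I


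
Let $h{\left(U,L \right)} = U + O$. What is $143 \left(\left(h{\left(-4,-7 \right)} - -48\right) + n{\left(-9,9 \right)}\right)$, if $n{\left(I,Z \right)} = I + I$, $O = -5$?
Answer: $3003$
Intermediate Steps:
$n{\left(I,Z \right)} = 2 I$
$h{\left(U,L \right)} = -5 + U$ ($h{\left(U,L \right)} = U - 5 = -5 + U$)
$143 \left(\left(h{\left(-4,-7 \right)} - -48\right) + n{\left(-9,9 \right)}\right) = 143 \left(\left(\left(-5 - 4\right) - -48\right) + 2 \left(-9\right)\right) = 143 \left(\left(-9 + 48\right) - 18\right) = 143 \left(39 - 18\right) = 143 \cdot 21 = 3003$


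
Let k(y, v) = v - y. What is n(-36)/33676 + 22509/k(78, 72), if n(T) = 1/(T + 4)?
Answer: -4042736449/1077632 ≈ -3751.5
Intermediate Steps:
n(T) = 1/(4 + T)
n(-36)/33676 + 22509/k(78, 72) = 1/((4 - 36)*33676) + 22509/(72 - 1*78) = (1/33676)/(-32) + 22509/(72 - 78) = -1/32*1/33676 + 22509/(-6) = -1/1077632 + 22509*(-⅙) = -1/1077632 - 7503/2 = -4042736449/1077632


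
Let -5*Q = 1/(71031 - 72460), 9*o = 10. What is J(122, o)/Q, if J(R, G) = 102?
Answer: 728790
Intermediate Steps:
o = 10/9 (o = (⅑)*10 = 10/9 ≈ 1.1111)
Q = 1/7145 (Q = -1/(5*(71031 - 72460)) = -⅕/(-1429) = -⅕*(-1/1429) = 1/7145 ≈ 0.00013996)
J(122, o)/Q = 102/(1/7145) = 102*7145 = 728790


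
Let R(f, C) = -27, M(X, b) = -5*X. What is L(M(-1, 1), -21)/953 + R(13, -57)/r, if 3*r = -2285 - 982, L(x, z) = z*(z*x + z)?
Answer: 323025/115313 ≈ 2.8013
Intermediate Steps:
L(x, z) = z*(z + x*z) (L(x, z) = z*(x*z + z) = z*(z + x*z))
r = -1089 (r = (-2285 - 982)/3 = (⅓)*(-3267) = -1089)
L(M(-1, 1), -21)/953 + R(13, -57)/r = ((-21)²*(1 - 5*(-1)))/953 - 27/(-1089) = (441*(1 + 5))*(1/953) - 27*(-1/1089) = (441*6)*(1/953) + 3/121 = 2646*(1/953) + 3/121 = 2646/953 + 3/121 = 323025/115313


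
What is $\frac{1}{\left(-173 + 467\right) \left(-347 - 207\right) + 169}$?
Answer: $- \frac{1}{162707} \approx -6.146 \cdot 10^{-6}$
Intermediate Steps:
$\frac{1}{\left(-173 + 467\right) \left(-347 - 207\right) + 169} = \frac{1}{294 \left(-554\right) + 169} = \frac{1}{-162876 + 169} = \frac{1}{-162707} = - \frac{1}{162707}$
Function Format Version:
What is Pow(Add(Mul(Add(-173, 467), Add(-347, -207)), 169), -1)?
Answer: Rational(-1, 162707) ≈ -6.1460e-6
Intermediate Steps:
Pow(Add(Mul(Add(-173, 467), Add(-347, -207)), 169), -1) = Pow(Add(Mul(294, -554), 169), -1) = Pow(Add(-162876, 169), -1) = Pow(-162707, -1) = Rational(-1, 162707)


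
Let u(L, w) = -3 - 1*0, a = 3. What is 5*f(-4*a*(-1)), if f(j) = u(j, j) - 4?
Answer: -35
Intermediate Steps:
u(L, w) = -3 (u(L, w) = -3 + 0 = -3)
f(j) = -7 (f(j) = -3 - 4 = -7)
5*f(-4*a*(-1)) = 5*(-7) = -35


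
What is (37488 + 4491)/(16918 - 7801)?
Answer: 13993/3039 ≈ 4.6045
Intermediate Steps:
(37488 + 4491)/(16918 - 7801) = 41979/9117 = 41979*(1/9117) = 13993/3039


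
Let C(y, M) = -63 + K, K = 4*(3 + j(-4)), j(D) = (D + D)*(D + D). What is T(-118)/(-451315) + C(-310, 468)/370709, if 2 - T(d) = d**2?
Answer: 5253530273/167306532335 ≈ 0.031401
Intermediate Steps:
j(D) = 4*D**2 (j(D) = (2*D)*(2*D) = 4*D**2)
K = 268 (K = 4*(3 + 4*(-4)**2) = 4*(3 + 4*16) = 4*(3 + 64) = 4*67 = 268)
C(y, M) = 205 (C(y, M) = -63 + 268 = 205)
T(d) = 2 - d**2
T(-118)/(-451315) + C(-310, 468)/370709 = (2 - 1*(-118)**2)/(-451315) + 205/370709 = (2 - 1*13924)*(-1/451315) + 205*(1/370709) = (2 - 13924)*(-1/451315) + 205/370709 = -13922*(-1/451315) + 205/370709 = 13922/451315 + 205/370709 = 5253530273/167306532335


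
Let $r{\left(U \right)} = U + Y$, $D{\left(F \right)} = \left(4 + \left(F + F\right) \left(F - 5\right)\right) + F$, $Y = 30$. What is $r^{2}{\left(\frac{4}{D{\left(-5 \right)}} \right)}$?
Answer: $\frac{8844676}{9801} \approx 902.43$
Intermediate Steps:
$D{\left(F \right)} = 4 + F + 2 F \left(-5 + F\right)$ ($D{\left(F \right)} = \left(4 + 2 F \left(-5 + F\right)\right) + F = 4 + F + 2 F \left(-5 + F\right)$)
$r{\left(U \right)} = 30 + U$ ($r{\left(U \right)} = U + 30 = 30 + U$)
$r^{2}{\left(\frac{4}{D{\left(-5 \right)}} \right)} = \left(30 + \frac{4}{4 - -45 + 2 \left(-5\right)^{2}}\right)^{2} = \left(30 + \frac{4}{4 + 45 + 2 \cdot 25}\right)^{2} = \left(30 + \frac{4}{4 + 45 + 50}\right)^{2} = \left(30 + \frac{4}{99}\right)^{2} = \left(\frac{2974}{99}\right)^{2} = \frac{8844676}{9801}$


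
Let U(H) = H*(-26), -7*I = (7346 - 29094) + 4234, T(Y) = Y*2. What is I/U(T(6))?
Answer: -417/52 ≈ -8.0192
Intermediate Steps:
T(Y) = 2*Y
I = 2502 (I = -((7346 - 29094) + 4234)/7 = -(-21748 + 4234)/7 = -⅐*(-17514) = 2502)
U(H) = -26*H
I/U(T(6)) = 2502/((-52*6)) = 2502/((-26*12)) = 2502/(-312) = 2502*(-1/312) = -417/52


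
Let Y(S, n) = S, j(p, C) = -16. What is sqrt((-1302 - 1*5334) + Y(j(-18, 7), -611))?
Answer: 2*I*sqrt(1663) ≈ 81.56*I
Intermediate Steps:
sqrt((-1302 - 1*5334) + Y(j(-18, 7), -611)) = sqrt((-1302 - 1*5334) - 16) = sqrt((-1302 - 5334) - 16) = sqrt(-6636 - 16) = sqrt(-6652) = 2*I*sqrt(1663)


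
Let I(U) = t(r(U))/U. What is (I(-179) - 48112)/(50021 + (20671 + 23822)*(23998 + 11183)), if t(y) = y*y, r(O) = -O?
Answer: -48291/1565358254 ≈ -3.0850e-5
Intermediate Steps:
t(y) = y²
I(U) = U (I(U) = (-U)²/U = U²/U = U)
(I(-179) - 48112)/(50021 + (20671 + 23822)*(23998 + 11183)) = (-179 - 48112)/(50021 + (20671 + 23822)*(23998 + 11183)) = -48291/(50021 + 44493*35181) = -48291/(50021 + 1565308233) = -48291/1565358254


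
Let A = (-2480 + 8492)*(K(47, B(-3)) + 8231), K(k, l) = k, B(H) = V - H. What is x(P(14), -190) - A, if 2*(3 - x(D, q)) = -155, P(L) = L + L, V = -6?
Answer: -99534511/2 ≈ -4.9767e+7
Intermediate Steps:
P(L) = 2*L
x(D, q) = 161/2 (x(D, q) = 3 - ½*(-155) = 3 + 155/2 = 161/2)
B(H) = -6 - H
A = 49767336 (A = (-2480 + 8492)*(47 + 8231) = 6012*8278 = 49767336)
x(P(14), -190) - A = 161/2 - 1*49767336 = 161/2 - 49767336 = -99534511/2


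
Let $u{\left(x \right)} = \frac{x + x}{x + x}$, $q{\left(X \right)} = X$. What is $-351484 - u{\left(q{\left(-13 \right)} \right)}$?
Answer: $-351485$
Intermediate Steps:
$u{\left(x \right)} = 1$ ($u{\left(x \right)} = \frac{2 x}{2 x} = 2 x \frac{1}{2 x} = 1$)
$-351484 - u{\left(q{\left(-13 \right)} \right)} = -351484 - 1 = -351485$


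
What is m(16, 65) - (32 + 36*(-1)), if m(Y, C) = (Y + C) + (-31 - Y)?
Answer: 38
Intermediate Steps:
m(Y, C) = -31 + C (m(Y, C) = (C + Y) + (-31 - Y) = -31 + C)
m(16, 65) - (32 + 36*(-1)) = (-31 + 65) - (32 + 36*(-1)) = 34 - (32 - 36) = 34 - 1*(-4) = 34 + 4 = 38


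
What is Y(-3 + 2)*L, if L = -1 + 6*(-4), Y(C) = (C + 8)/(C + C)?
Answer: 175/2 ≈ 87.500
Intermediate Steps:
Y(C) = (8 + C)/(2*C) (Y(C) = (8 + C)/((2*C)) = (8 + C)*(1/(2*C)) = (8 + C)/(2*C))
L = -25 (L = -1 - 24 = -25)
Y(-3 + 2)*L = ((8 + (-3 + 2))/(2*(-3 + 2)))*(-25) = ((½)*(8 - 1)/(-1))*(-25) = ((½)*(-1)*7)*(-25) = -7/2*(-25) = 175/2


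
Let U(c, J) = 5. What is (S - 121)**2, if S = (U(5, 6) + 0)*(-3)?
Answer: 18496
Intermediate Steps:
S = -15 (S = (5 + 0)*(-3) = 5*(-3) = -15)
(S - 121)**2 = (-15 - 121)**2 = (-136)**2 = 18496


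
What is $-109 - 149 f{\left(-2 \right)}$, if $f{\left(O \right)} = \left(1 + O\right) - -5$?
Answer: $-705$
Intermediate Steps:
$f{\left(O \right)} = 6 + O$ ($f{\left(O \right)} = \left(1 + O\right) + 5 = 6 + O$)
$-109 - 149 f{\left(-2 \right)} = -109 - 149 \left(6 - 2\right) = -109 - 596 = -705$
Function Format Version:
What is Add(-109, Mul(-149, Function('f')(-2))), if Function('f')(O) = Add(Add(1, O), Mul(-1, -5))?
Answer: -705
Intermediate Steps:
Function('f')(O) = Add(6, O) (Function('f')(O) = Add(Add(1, O), 5) = Add(6, O))
Add(-109, Mul(-149, Function('f')(-2))) = Add(-109, Mul(-149, Add(6, -2))) = Add(-109, Mul(-149, 4)) = Add(-109, -596) = -705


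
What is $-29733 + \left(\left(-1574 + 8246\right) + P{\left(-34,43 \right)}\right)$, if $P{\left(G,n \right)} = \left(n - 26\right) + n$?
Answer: $-23001$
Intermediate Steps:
$P{\left(G,n \right)} = -26 + 2 n$ ($P{\left(G,n \right)} = \left(-26 + n\right) + n = -26 + 2 n$)
$-29733 + \left(\left(-1574 + 8246\right) + P{\left(-34,43 \right)}\right) = -29733 + \left(\left(-1574 + 8246\right) + \left(-26 + 2 \cdot 43\right)\right) = -29733 + \left(6672 + \left(-26 + 86\right)\right) = -29733 + \left(6672 + 60\right) = -29733 + 6732 = -23001$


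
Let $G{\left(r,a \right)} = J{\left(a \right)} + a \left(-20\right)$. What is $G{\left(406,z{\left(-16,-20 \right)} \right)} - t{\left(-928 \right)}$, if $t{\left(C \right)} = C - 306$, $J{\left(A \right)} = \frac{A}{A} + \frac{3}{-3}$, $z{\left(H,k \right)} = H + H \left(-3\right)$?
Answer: $594$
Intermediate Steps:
$z{\left(H,k \right)} = - 2 H$ ($z{\left(H,k \right)} = H - 3 H = - 2 H$)
$J{\left(A \right)} = 0$ ($J{\left(A \right)} = 1 + 3 \left(- \frac{1}{3}\right) = 1 - 1 = 0$)
$G{\left(r,a \right)} = - 20 a$ ($G{\left(r,a \right)} = 0 + a \left(-20\right) = 0 - 20 a = - 20 a$)
$t{\left(C \right)} = -306 + C$ ($t{\left(C \right)} = C - 306 = -306 + C$)
$G{\left(406,z{\left(-16,-20 \right)} \right)} - t{\left(-928 \right)} = - 20 \left(\left(-2\right) \left(-16\right)\right) - \left(-306 - 928\right) = \left(-20\right) 32 - -1234 = -640 + 1234 = 594$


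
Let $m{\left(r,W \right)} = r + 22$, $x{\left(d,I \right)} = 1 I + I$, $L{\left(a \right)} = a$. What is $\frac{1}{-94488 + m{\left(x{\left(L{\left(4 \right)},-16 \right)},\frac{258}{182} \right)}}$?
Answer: $- \frac{1}{94498} \approx -1.0582 \cdot 10^{-5}$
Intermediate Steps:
$x{\left(d,I \right)} = 2 I$ ($x{\left(d,I \right)} = I + I = 2 I$)
$m{\left(r,W \right)} = 22 + r$
$\frac{1}{-94488 + m{\left(x{\left(L{\left(4 \right)},-16 \right)},\frac{258}{182} \right)}} = \frac{1}{-94488 + \left(22 + 2 \left(-16\right)\right)} = \frac{1}{-94488 + \left(22 - 32\right)} = \frac{1}{-94488 - 10} = \frac{1}{-94498} = - \frac{1}{94498}$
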